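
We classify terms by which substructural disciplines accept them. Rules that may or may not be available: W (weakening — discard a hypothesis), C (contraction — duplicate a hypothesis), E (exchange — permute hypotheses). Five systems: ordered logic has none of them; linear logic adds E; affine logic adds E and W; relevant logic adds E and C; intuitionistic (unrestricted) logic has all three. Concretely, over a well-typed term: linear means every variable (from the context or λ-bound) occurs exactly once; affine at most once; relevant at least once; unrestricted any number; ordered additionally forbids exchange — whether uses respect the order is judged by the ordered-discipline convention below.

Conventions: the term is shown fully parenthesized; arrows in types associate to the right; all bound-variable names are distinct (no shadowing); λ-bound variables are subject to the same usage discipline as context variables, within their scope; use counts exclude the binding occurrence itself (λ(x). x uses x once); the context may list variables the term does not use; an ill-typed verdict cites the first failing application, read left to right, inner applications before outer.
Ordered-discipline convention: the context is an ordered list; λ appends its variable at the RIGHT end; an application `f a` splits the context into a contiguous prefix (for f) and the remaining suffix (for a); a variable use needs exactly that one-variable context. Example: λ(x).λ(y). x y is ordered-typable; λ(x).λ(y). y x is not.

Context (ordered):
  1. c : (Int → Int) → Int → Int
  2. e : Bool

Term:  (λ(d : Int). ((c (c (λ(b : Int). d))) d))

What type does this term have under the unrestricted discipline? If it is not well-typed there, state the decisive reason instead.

term : Int → Int
variable uses: c: 2×, e: 0×, d [bound]: 2×, b [bound]: 0×
left-to-right use order: c, c, d, d
typing: well-typed at Int → Int
all disciplines: ordered ✗ · linear ✗ · affine ✗ · relevant ✗ · unrestricted ✓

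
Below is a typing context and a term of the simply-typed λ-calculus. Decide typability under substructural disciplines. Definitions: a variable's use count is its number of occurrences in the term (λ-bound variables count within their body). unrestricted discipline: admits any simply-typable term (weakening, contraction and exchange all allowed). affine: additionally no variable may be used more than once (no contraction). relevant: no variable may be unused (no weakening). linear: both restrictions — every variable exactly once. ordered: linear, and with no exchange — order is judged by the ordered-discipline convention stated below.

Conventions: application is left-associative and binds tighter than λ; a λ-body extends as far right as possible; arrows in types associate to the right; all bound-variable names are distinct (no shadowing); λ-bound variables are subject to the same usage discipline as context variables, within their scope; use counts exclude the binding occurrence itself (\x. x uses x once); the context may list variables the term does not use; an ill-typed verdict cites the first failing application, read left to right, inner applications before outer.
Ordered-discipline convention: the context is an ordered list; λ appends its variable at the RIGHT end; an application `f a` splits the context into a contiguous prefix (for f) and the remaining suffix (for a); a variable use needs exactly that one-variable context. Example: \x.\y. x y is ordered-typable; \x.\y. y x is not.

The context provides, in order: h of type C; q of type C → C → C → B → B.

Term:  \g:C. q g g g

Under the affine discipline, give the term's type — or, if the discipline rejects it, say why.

not well-typed under affine — uses contraction: g ×3
counts: h: 0×, q: 1×, g (λ-bound): 3×
uses in reading order: q, g, g, g
typing: ✓ — C → B → B
across the five disciplines: ordered ✗ | linear ✗ | affine ✗ | relevant ✗ | unrestricted ✓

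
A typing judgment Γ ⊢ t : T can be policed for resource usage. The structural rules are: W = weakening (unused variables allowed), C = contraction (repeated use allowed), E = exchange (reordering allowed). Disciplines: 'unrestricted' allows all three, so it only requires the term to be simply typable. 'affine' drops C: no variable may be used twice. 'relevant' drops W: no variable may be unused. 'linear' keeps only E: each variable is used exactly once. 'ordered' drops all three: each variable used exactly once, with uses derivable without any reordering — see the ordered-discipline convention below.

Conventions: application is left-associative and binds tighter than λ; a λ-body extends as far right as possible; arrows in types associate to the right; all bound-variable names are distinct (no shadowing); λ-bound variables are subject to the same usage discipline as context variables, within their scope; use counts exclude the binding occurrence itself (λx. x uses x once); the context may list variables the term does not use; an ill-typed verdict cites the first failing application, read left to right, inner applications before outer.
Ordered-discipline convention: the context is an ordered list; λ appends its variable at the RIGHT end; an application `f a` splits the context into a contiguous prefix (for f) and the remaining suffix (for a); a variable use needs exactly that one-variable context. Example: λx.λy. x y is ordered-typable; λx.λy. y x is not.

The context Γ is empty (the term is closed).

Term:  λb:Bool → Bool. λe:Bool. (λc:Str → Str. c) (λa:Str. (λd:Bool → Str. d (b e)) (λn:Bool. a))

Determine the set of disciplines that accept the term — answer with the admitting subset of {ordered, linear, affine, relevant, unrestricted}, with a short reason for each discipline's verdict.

accepted by: affine, unrestricted
use counts: b [bound] ×1, e [bound] ×1, c [bound] ×1, a [bound] ×1, d [bound] ×1, n [bound] ×0
uses in reading order: c, d, b, e, a
typing: well-typed — term : (Bool → Bool) → Bool → Str → Str
ordered: ✗ — unused: n — weakening required
linear: ✗ — unused: n — weakening required
affine: ✓ — none of b, e, c, a, d, n used more than once
relevant: ✗ — unused: n — weakening required
unrestricted: ✓ — type-checks ((Bool → Bool) → Bool → Str → Str) and nothing is barred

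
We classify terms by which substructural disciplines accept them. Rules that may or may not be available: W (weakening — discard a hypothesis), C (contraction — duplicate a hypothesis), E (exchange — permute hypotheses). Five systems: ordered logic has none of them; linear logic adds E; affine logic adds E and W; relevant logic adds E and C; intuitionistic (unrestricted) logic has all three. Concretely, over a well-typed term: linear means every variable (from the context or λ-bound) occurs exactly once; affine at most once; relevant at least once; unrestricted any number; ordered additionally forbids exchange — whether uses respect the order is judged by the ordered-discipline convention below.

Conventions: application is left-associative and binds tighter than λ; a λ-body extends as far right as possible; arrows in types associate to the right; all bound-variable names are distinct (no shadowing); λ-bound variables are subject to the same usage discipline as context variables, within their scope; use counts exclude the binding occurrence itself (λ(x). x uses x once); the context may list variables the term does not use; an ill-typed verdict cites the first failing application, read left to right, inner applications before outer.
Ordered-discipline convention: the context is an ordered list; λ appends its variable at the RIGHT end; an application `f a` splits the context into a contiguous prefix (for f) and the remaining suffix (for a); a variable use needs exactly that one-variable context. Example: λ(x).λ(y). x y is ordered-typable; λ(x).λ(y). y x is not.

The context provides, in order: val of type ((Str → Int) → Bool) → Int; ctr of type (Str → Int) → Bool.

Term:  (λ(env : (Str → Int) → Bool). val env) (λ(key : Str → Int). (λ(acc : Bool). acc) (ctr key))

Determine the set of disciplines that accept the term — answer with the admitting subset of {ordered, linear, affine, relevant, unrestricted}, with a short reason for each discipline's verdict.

accepted by: ordered, linear, affine, relevant, unrestricted
variable uses: val: 1×, ctr: 1×, env (λ-bound): 1×, key (λ-bound): 1×, acc (λ-bound): 1×
left-to-right use order: val, env, acc, ctr, key
typing: the term checks, with type Int
ordered: ✓ — single-use (val, ctr, env, key, acc), ordered derivation ok
linear: ✓ — each of val, ctr, env, key, acc used exactly once
affine: ✓ — none of val, ctr, env, key, acc used more than once
relevant: ✓ — none of val, ctr, env, key, acc goes unused
unrestricted: ✓ — typability at Int is all that's needed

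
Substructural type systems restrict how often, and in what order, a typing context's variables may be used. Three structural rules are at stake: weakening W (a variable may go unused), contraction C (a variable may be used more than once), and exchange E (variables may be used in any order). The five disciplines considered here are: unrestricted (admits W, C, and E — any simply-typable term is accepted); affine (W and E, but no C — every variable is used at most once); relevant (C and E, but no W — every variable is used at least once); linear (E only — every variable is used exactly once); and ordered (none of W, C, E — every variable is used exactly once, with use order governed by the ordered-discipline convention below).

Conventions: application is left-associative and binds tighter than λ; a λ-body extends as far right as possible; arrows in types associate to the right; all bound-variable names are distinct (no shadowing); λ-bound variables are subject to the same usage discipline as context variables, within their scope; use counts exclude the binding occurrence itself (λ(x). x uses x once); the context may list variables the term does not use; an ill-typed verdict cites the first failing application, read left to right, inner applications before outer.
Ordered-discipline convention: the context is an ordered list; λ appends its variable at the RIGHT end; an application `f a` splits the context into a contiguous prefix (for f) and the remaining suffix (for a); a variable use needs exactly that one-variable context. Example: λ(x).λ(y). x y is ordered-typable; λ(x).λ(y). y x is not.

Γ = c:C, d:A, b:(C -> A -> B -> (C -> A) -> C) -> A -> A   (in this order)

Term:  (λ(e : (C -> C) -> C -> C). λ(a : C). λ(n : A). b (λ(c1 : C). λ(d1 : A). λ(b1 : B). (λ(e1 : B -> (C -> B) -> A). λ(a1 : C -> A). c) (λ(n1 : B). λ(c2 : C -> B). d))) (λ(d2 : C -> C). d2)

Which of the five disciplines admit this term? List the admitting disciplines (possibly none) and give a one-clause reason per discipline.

admitted by: affine, unrestricted
usage: c ×1, d ×1, b ×1, e (λ-bound) ×0, a (λ-bound) ×0, n (λ-bound) ×0, c1 (λ-bound) ×0, d1 (λ-bound) ×0, b1 (λ-bound) ×0, e1 (λ-bound) ×0, a1 (λ-bound) ×0, n1 (λ-bound) ×0, c2 (λ-bound) ×0, d2 (λ-bound) ×1
left-to-right use order: b, c, d, d2
typing: the term checks, with type C -> A -> A -> A
ordered: ✗ — needs weakening: e, a, n, c1, d1, b1, e1, a1, n1, c2 unused
linear: ✗ — needs weakening: e, a, n, c1, d1, b1, e1, a1, n1, c2 unused
affine: ✓ — c, d, b, e, a, n, c1, d1, b1, e1, a1, n1, c2, d2: no repeats, contraction unneeded
relevant: ✗ — needs weakening: e, a, n, c1, d1, b1, e1, a1, n1, c2 unused
unrestricted: ✓ — simply typable at C -> A -> A -> A; W, C, E all held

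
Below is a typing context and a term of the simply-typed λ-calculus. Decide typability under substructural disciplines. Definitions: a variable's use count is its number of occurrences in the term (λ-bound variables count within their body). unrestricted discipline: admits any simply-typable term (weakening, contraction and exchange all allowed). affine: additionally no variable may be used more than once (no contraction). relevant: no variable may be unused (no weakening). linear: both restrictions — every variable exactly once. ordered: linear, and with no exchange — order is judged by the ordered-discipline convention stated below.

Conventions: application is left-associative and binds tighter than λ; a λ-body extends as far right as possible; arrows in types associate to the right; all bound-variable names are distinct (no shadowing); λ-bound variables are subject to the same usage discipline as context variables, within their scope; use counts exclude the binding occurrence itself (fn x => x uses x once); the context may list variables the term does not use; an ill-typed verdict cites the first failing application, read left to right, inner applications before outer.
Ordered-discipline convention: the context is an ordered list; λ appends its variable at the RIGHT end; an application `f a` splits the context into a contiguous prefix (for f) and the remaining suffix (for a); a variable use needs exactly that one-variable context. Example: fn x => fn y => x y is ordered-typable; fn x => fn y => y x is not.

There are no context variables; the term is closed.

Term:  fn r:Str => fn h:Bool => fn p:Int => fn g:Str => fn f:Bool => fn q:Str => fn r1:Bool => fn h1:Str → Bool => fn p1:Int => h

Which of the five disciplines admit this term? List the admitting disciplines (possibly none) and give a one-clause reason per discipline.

admitted in: affine, unrestricted
counts: r (bound) ×0, h (bound) ×1, p (bound) ×0, g (bound) ×0, f (bound) ×0, q (bound) ×0, r1 (bound) ×0, h1 (bound) ×0, p1 (bound) ×0
left-to-right use order: h
typing: ✓ — Str → Bool → Int → Str → Bool → Str → Bool → (Str → Bool) → Int → Bool
ordered: ✗, r, p, g, f, q, r1, h1, p1 left unused
linear: ✗, r, p, g, f, q, r1, h1, p1 left unused
affine: ✓, none of r, h, p, g, f, q, r1, h1, p1 used more than once
relevant: ✗, r, p, g, f, q, r1, h1, p1 left unused
unrestricted: ✓, simply typable at Str → Bool → Int → Str → Bool → Str → Bool → (Str → Bool) → Int → Bool; W, C, E all held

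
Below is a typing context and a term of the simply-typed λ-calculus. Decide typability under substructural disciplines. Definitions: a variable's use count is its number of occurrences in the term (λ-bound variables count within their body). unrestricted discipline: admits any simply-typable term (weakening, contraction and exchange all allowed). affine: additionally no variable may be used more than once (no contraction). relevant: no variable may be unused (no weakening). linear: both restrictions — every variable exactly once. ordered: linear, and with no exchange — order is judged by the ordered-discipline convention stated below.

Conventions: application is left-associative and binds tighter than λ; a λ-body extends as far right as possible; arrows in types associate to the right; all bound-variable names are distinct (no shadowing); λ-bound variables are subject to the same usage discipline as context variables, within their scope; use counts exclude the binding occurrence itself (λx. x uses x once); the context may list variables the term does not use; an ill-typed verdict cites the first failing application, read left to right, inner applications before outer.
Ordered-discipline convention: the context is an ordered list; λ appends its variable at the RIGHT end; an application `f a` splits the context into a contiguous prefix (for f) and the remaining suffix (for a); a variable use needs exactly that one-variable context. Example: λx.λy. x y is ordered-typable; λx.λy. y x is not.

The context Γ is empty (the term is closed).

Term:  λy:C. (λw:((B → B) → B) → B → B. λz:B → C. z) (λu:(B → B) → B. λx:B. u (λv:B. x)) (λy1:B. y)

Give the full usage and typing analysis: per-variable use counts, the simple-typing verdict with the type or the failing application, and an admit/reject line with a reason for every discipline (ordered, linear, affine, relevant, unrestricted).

usage: y (λ-bound): 1, w (λ-bound): 0, z (λ-bound): 1, u (λ-bound): 1, x (λ-bound): 1, v (λ-bound): 0, y1 (λ-bound): 0
order of uses: z, u, x, y
typing: ✓ — C → B → C
ordered: ✗, w, v, y1 never used (weakening)
linear: ✗, w, v, y1 never used (weakening)
affine: ✓, no duplicate uses among y, w, z, u, x, v, y1
relevant: ✗, w, v, y1 never used (weakening)
unrestricted: ✓, simply typable at C → B → C; W, C, E all held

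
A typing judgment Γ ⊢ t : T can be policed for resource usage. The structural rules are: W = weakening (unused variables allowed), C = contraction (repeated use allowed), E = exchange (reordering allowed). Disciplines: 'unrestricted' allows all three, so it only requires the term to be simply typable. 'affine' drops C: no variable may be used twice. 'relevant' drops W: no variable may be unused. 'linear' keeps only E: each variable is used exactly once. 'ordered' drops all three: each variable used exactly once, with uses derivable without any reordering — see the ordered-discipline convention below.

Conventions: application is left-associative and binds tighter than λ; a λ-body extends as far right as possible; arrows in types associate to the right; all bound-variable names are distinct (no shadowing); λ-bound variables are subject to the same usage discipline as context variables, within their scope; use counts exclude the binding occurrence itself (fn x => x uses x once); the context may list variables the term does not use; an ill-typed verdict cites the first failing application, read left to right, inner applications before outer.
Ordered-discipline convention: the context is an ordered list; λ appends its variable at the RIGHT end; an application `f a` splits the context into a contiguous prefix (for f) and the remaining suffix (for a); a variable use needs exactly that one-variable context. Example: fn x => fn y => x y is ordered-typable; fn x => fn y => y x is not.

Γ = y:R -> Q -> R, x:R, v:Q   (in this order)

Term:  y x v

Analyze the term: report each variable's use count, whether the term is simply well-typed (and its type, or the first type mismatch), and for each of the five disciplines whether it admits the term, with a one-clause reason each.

variable uses: y ×1, x ×1, v ×1
uses in reading order: y, x, v
typing: the term checks, with type R
ordered: ✓ — y, x, v: once each, no exchange needed
linear: ✓ — single use per variable (y, x, v)
affine: ✓ — none of y, x, v used more than once
relevant: ✓ — at least one use each (y, x, v)
unrestricted: ✓ — well-typed at R; no restrictions here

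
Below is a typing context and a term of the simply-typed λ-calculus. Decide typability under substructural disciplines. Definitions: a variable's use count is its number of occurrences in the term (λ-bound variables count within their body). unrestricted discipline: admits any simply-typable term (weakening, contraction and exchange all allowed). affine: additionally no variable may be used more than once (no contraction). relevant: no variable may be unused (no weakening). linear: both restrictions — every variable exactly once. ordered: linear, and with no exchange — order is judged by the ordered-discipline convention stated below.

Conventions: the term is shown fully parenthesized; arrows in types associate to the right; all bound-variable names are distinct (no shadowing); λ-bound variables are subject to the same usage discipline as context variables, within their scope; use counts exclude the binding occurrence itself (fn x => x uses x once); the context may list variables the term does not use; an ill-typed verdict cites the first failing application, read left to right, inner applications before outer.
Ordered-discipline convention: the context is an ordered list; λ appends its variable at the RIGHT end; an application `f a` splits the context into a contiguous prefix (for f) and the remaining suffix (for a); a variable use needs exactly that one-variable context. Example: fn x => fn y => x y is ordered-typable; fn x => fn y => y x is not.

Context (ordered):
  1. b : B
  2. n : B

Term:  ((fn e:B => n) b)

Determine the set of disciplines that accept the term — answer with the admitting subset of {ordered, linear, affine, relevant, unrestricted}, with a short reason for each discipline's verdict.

admitted in: affine, unrestricted
use counts: b: 1×, n: 1×, e (λ-bound): 0×
use order (left to right): n, b
typing: the term checks, with type B
ordered ✗ (needs weakening: e unused)
linear ✗ (needs weakening: e unused)
affine ✓ (none of b, n, e used more than once)
relevant ✗ (needs weakening: e unused)
unrestricted ✓ (typability at B is all that's needed)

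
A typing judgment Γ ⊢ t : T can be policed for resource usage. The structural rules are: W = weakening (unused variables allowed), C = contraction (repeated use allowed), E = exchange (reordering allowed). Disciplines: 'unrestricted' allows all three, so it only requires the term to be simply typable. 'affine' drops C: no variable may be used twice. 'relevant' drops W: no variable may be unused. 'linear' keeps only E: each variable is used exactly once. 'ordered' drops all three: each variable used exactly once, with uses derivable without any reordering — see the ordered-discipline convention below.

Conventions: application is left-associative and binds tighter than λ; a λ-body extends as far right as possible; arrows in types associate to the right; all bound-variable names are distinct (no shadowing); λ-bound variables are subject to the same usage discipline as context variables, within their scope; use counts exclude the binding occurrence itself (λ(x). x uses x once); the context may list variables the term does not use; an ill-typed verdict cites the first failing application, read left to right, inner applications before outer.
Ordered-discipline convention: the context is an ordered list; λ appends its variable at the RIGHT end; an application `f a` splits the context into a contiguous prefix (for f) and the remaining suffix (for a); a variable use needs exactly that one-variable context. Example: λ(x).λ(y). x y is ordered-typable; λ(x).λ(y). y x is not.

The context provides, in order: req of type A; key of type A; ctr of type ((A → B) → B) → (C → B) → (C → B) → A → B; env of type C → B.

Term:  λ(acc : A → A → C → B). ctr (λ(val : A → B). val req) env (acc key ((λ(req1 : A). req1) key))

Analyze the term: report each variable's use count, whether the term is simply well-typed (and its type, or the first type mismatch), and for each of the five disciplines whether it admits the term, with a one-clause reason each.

usage: req ×1; key ×2; ctr ×1; env ×1; acc [bound] ×1; val [bound] ×1; req1 [bound] ×1
order of uses: ctr, val, req, env, acc, key, req1, key
typing: well-typed — term : (A → A → C → B) → A → B
ordered ✗ (needs contraction — key ×2)
linear ✗ (needs contraction — key ×2)
affine ✗ (needs contraction — key ×2)
relevant ✓ (none of req, key, ctr, env, acc, val, req1 goes unused)
unrestricted ✓ (typability at (A → A → C → B) → A → B is all that's needed)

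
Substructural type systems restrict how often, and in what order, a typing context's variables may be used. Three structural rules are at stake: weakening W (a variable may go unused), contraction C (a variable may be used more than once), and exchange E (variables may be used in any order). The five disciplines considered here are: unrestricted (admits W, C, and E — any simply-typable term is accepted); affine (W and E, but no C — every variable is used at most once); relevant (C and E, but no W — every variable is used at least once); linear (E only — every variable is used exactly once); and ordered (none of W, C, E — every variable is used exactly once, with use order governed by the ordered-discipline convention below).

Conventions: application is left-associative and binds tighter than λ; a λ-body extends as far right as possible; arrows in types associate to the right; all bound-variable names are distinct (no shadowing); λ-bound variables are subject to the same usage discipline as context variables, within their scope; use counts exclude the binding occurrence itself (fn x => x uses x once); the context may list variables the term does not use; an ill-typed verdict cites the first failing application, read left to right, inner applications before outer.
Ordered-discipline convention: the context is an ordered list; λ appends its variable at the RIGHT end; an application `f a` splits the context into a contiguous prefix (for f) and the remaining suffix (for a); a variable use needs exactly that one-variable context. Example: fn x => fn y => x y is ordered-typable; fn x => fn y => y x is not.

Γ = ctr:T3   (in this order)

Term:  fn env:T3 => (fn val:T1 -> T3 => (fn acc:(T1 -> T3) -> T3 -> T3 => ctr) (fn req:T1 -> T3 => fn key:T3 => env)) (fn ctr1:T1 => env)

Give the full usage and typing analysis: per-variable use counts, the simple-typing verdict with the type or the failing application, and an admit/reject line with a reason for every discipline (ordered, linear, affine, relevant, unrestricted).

variable uses: ctr: 1; env (bound): 2; val (bound): 0; acc (bound): 0; req (bound): 0; key (bound): 0; ctr1 (bound): 0
order of uses: ctr, env, env
typing: well-typed at T3 -> T3
ordered: ✗ — env ×2 used more than once (contraction); val, acc, req, key, ctr1 left unused
linear: ✗ — env ×2 used more than once (contraction); val, acc, req, key, ctr1 left unused
affine: ✗ — env ×2 used more than once (contraction)
relevant: ✗ — val, acc, req, key, ctr1 left unused
unrestricted: ✓ — simply typable at T3 -> T3; W, C, E all held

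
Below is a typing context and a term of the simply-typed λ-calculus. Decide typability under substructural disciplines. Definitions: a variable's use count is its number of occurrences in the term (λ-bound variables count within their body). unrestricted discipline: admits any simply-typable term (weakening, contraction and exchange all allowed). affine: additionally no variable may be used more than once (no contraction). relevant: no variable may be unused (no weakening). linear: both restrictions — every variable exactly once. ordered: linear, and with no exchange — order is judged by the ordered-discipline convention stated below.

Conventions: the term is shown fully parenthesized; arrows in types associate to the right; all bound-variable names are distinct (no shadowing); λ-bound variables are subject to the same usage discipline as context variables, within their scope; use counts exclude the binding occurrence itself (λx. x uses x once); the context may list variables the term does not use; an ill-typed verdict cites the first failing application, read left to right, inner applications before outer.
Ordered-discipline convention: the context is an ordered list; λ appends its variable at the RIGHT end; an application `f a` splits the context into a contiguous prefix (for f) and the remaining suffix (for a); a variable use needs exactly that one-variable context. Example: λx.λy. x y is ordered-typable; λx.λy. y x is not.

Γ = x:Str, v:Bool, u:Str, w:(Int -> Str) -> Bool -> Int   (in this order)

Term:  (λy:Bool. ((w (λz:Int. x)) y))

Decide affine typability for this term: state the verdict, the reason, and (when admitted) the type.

yes — none of x, v, u, w, y, z used more than once; term : Bool -> Int
variable uses: x: 1×, v: 0×, u: 0×, w: 1×, y (bound): 1×, z (bound): 0×
uses in reading order: w, x, y
typing: ✓ — Bool -> Int
across the five disciplines: ordered ✗ · linear ✗ · affine ✓ · relevant ✗ · unrestricted ✓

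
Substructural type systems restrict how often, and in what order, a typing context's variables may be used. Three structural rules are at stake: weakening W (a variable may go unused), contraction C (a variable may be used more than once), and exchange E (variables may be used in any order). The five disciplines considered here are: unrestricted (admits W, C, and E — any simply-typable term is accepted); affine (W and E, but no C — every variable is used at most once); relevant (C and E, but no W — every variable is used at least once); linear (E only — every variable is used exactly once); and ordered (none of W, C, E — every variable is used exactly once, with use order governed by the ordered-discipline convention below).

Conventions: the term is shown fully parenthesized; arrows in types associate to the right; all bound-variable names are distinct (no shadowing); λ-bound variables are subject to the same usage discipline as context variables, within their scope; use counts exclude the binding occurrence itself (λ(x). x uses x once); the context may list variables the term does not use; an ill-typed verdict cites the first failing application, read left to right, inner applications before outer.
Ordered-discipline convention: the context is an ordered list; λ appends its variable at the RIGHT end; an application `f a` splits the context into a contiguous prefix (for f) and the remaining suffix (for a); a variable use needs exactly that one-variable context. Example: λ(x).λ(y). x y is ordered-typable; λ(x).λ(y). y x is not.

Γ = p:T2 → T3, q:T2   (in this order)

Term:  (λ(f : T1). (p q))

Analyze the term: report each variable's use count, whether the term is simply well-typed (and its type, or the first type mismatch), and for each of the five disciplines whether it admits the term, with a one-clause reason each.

counts: p=1, q=1, f (λ-bound)=0
uses in reading order: p, q
typing: the term checks, with type T1 → T3
ordered: ✗ — unused: f — weakening required
linear: ✗ — unused: f — weakening required
affine: ✓ — none of p, q, f used more than once
relevant: ✗ — unused: f — weakening required
unrestricted: ✓ — typability at T1 → T3 is all that's needed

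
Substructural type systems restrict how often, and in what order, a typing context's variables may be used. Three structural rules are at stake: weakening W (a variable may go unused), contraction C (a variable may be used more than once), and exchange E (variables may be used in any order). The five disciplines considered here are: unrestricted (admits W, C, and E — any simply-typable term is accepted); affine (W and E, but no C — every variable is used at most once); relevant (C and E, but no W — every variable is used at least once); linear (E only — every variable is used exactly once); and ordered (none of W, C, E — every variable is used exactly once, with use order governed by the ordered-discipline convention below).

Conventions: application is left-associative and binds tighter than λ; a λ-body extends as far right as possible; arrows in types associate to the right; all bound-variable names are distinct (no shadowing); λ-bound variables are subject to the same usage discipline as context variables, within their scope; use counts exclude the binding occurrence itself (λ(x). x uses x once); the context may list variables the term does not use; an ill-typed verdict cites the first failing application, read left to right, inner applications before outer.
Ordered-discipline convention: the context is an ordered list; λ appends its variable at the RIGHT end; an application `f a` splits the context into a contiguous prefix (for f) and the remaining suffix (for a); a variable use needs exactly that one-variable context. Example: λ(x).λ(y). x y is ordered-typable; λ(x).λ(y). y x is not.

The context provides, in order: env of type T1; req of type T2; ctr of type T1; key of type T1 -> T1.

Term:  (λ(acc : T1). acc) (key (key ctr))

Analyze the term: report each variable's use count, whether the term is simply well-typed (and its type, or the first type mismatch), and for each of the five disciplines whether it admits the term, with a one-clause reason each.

variable uses: env: 0; req: 0; ctr: 1; key: 2; acc (bound): 1
left-to-right use order: acc, key, key, ctr
typing: the term checks, with type T1
ordered: ✗, repeated use of key ×2; needs weakening: env, req unused
linear: ✗, repeated use of key ×2; needs weakening: env, req unused
affine: ✗, repeated use of key ×2
relevant: ✗, needs weakening: env, req unused
unrestricted: ✓, simply typable at T1; W, C, E all held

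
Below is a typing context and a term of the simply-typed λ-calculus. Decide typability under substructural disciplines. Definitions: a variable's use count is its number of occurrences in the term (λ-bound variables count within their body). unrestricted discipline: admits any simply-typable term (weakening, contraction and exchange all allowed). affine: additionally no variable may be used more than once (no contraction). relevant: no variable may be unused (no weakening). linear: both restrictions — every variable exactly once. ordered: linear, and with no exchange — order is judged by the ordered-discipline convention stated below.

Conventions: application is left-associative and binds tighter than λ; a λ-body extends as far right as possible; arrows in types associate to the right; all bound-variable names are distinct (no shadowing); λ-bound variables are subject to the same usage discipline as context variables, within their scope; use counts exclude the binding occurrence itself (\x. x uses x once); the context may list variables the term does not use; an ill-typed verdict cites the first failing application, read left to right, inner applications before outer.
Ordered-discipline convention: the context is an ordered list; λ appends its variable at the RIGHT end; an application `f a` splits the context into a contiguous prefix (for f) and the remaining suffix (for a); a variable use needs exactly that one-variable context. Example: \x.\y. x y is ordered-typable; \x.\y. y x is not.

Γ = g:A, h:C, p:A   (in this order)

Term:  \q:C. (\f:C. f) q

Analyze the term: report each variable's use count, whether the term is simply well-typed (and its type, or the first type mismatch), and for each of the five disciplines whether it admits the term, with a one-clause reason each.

counts: g ×0, h ×0, p ×0, q (bound) ×1, f (bound) ×1
order of uses: f, q
typing: well-typed — term : C → C
ordered: ✗, g, h, p never used (weakening)
linear: ✗, g, h, p never used (weakening)
affine: ✓, none of g, h, p, q, f used more than once
relevant: ✗, g, h, p never used (weakening)
unrestricted: ✓, typability at C → C is all that's needed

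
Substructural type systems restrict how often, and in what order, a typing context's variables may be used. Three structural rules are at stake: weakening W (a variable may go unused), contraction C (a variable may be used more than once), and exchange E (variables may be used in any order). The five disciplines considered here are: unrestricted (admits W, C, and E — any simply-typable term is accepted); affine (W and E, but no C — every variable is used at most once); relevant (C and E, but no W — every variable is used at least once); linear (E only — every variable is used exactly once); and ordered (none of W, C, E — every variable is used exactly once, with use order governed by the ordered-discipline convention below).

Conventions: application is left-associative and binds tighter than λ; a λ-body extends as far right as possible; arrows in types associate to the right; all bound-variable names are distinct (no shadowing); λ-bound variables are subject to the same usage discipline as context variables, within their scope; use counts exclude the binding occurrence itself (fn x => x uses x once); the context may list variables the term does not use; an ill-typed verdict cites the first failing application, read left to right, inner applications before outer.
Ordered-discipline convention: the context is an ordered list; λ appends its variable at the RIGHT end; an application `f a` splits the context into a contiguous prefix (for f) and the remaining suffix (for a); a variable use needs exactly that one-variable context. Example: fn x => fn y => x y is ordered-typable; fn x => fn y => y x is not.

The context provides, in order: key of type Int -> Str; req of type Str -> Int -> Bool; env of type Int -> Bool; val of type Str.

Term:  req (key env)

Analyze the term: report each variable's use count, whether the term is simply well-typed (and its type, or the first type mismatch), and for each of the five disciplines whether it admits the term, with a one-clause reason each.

usage: key ×1; req ×1; env ×1; val ×0
left-to-right use order: req, key, env
typing: ill-typed: argument of type Int -> Bool where Int is required
ordered ✗ (the type mismatch rejects it)
linear ✗ (not simply typable)
affine ✗ (fails simple typing)
relevant ✗ (a type mismatch blocks all five)
unrestricted ✗ (the type mismatch rejects it)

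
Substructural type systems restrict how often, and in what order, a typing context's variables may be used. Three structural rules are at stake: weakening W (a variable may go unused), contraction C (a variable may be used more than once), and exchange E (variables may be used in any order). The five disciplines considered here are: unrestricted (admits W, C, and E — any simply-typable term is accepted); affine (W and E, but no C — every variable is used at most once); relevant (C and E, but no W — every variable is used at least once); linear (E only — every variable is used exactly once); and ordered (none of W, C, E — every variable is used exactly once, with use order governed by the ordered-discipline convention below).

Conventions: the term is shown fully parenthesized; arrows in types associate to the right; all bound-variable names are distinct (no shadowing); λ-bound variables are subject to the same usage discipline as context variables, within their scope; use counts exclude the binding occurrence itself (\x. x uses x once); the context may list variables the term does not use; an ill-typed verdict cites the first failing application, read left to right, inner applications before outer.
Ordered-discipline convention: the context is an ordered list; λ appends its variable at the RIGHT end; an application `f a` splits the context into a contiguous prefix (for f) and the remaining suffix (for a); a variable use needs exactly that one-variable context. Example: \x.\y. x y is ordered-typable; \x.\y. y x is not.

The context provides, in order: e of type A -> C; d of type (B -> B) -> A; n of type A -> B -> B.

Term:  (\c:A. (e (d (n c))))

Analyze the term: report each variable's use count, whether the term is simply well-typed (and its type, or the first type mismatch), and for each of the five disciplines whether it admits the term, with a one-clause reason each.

use counts: e=1, d=1, n=1, c (bound)=1
use order (left to right): e, d, n, c
typing: ✓ — A -> C
ordered: ✓ — single-use (e, d, n, c), ordered derivation ok
linear: ✓ — single use per variable (e, d, n, c)
affine: ✓ — at most one use each (e, d, n, c)
relevant: ✓ — every one of e, d, n, c appears
unrestricted: ✓ — type-checks (A -> C) and nothing is barred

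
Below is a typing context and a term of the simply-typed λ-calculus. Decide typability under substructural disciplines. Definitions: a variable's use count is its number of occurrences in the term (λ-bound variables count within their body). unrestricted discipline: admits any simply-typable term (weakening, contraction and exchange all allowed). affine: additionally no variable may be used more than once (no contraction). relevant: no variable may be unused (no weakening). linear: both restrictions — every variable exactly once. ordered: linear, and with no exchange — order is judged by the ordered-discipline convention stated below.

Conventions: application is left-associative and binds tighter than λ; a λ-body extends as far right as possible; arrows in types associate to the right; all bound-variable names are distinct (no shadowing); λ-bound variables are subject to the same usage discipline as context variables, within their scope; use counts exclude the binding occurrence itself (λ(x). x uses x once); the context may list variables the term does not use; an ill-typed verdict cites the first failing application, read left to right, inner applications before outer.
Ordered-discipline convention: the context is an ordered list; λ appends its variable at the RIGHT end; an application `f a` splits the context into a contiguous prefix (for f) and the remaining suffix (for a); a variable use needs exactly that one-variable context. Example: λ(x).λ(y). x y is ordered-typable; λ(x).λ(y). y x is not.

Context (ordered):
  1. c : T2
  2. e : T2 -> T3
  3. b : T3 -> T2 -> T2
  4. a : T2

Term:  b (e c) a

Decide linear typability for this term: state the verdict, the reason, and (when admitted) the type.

yes — single use per variable (c, e, b, a); term : T2
counts: c=1, e=1, b=1, a=1
left-to-right use order: b, e, c, a
typing: the term checks, with type T2
all disciplines: ordered ✗ · linear ✓ · affine ✓ · relevant ✓ · unrestricted ✓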